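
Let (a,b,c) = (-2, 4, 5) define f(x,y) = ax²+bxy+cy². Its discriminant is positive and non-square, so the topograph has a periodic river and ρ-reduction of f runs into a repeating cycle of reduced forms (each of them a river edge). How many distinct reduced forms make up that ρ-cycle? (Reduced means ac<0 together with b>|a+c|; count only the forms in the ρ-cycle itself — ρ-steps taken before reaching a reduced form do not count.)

D = 56, ⌊√D⌋ = 7
river: ρ → (5,6,-1)
river: ρ → (-1,6,5)
river: ρ → (5,4,-2)
river: ρ → (-2,4,5)
ρ-cycle length = 4 (tail of 0 descent steps not counted)

4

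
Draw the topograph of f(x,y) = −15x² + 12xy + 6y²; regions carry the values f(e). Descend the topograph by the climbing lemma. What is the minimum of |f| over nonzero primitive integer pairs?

river: ρ → (6,12,-15)
river: ρ → (-15,18,3)
river: ρ → (3,18,-15)
river: ρ → (-15,12,6)
closes: descent 0, river 4
min |a| on river = 3

3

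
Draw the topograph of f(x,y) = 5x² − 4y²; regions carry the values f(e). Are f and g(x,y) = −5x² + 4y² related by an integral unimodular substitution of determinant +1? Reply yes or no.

D₁ = 80, D₂ = 80
river cycle of f (length 2): (-4, 8, 1), (1, 8, -4)
river cycle of g (length 2): (4, 8, -1), (-1, 8, 4)
cycles differ ⇒ inequivalent

no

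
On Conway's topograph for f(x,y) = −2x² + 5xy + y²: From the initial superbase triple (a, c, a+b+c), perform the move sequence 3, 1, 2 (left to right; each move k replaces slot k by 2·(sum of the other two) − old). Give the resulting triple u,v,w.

start (-2,1,4) = (f(1,0),f(0,1),f(1,1))
replace slot 3: 2·((-2)+1) − 4 = -6 → (-2,1,-6)
replace slot 1: 2·(1+(-6)) − (-2) = -8 → (-8,1,-6)
replace slot 2: 2·((-8)+(-6)) − 1 = -29 → (-8,-29,-6)

-8,-29,-6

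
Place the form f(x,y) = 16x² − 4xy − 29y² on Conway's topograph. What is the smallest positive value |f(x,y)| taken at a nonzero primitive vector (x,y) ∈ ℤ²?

descent: ρ → (-29,4,16)
descent: ρ → (16,28,-17)  [lands on river]
river: ρ → (-17,40,4)
river: ρ → (4,40,-17)
river: ρ → (-17,28,16)
river: ρ → (16,36,-9)
river: ρ → (-9,36,16)
closes: descent 2, river 6
min |a| on river = 4

4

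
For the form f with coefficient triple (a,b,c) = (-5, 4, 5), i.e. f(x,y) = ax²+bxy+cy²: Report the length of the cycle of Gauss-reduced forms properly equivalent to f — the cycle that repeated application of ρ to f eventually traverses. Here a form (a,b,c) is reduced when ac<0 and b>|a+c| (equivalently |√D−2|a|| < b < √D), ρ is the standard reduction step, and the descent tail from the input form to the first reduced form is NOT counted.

D = 116, ⌊√D⌋ = 10
river: ρ → (5,6,-4)
river: ρ → (-4,10,1)
river: ρ → (1,10,-4)
river: ρ → (-4,6,5)
river: ρ → (5,4,-5)
river: ρ → (-5,6,4)
river: ρ → (4,10,-1)
river: ρ → (-1,10,4)
river: ρ → (4,6,-5)
river: ρ → (-5,4,5)
ρ-cycle length = 10 (tail of 0 descent steps not counted)

10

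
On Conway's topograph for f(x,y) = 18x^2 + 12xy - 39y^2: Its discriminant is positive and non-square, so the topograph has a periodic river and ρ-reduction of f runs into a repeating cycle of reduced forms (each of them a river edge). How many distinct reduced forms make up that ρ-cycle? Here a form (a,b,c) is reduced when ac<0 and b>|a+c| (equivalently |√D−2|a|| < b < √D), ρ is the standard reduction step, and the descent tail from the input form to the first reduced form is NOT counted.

D = 2952, ⌊√D⌋ = 54
descent: ρ → (-39,-12,18)
descent: ρ → (18,48,-9)  [lands on river]
river: ρ → (-9,42,33)
river: ρ → (33,24,-18)
river: ρ → (-18,48,9)
river: ρ → (9,42,-33)
river: ρ → (-33,24,18)
ρ-cycle length = 6 (tail of 2 descent steps not counted)

6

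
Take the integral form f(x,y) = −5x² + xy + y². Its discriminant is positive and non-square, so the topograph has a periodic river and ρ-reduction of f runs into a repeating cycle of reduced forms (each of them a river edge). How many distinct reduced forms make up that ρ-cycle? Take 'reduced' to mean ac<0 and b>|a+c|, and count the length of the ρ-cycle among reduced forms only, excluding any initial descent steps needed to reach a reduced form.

D = 21, ⌊√D⌋ = 4
descent: ρ → (1,3,-3)  [lands on river]
river: ρ → (-3,3,1)
ρ-cycle length = 2 (tail of 1 descent step not counted)

2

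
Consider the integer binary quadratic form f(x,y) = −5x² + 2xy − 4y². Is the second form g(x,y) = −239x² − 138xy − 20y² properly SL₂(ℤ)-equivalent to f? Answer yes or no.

D₁ = -76, D₂ = -76
f is negative-definite; reduce −f:
−f: flip: (5,-2,4)→(4,2,5)
−f: reduced (well bottom): (4,2,5) with a≤c, −a<b≤a
flip sign back: reduced form of f is (-4,-2,-5)
g is negative-definite; reduce −g:
−g: flip: (239,138,20)→(20,-138,239)
−g: translate: b→-18 (≡-138 mod 40), so (20,-138,239)→(20,-18,5)
−g: flip: (20,-18,5)→(5,18,20)
−g: translate: b→-2 (≡18 mod 10), so (5,18,20)→(5,-2,4)
−g: flip: (5,-2,4)→(4,2,5)
−g: reduced (well bottom): (4,2,5) with a≤c, −a<b≤a
flip sign back: reduced form of g is (-4,-2,-5)
reduced forms (-4, -2, -5) vs (-4, -2, -5) ⇒ equivalent

yes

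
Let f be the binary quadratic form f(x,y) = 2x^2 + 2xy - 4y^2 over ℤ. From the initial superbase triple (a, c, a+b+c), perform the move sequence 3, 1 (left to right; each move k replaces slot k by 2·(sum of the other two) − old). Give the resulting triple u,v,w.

start (2,-4,0) = (f(1,0),f(0,1),f(1,1))
replace slot 3: 2·(2+(-4)) − 0 = -4 → (2,-4,-4)
replace slot 1: 2·((-4)+(-4)) − 2 = -18 → (-18,-4,-4)

-18,-4,-4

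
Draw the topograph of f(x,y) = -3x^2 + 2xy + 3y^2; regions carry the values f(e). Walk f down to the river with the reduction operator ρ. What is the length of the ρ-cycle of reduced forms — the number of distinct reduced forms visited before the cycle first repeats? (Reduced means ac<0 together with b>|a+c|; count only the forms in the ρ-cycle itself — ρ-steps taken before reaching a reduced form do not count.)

D = 40, ⌊√D⌋ = 6
river: ρ → (3,4,-2)
river: ρ → (-2,4,3)
river: ρ → (3,2,-3)
river: ρ → (-3,4,2)
river: ρ → (2,4,-3)
river: ρ → (-3,2,3)
ρ-cycle length = 6 (tail of 0 descent steps not counted)

6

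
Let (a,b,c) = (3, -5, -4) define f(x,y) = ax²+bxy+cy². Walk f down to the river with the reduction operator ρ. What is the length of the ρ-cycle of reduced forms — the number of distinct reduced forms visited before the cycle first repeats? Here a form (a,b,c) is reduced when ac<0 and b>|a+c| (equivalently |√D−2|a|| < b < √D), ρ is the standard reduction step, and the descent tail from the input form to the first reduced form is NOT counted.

D = 73, ⌊√D⌋ = 8
descent: ρ → (-4,5,3)  [lands on river]
river: ρ → (3,7,-2)
river: ρ → (-2,5,6)
river: ρ → (6,7,-1)
river: ρ → (-1,7,6)
river: ρ → (6,5,-2)
river: ρ → (-2,7,3)
river: ρ → (3,5,-4)
river: ρ → (-4,3,4)
river: ρ → (4,5,-3)
river: ρ → (-3,7,2)
river: ρ → (2,5,-6)
river: ρ → (-6,7,1)
river: ρ → (1,7,-6)
river: ρ → (-6,5,2)
river: ρ → (2,7,-3)
river: ρ → (-3,5,4)
river: ρ → (4,3,-4)
ρ-cycle length = 18 (tail of 1 descent step not counted)

18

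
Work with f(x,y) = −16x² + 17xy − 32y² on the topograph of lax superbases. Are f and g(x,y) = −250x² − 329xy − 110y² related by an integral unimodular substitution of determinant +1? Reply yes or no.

D₁ = -1759, D₂ = -1759
f is negative-definite; reduce −f:
−f: translate: b→15 (≡-17 mod 32), so (16,-17,32)→(16,15,31)
−f: reduced (well bottom): (16,15,31) with a≤c, −a<b≤a
flip sign back: reduced form of f is (-16,-15,-31)
g is negative-definite; reduce −g:
−g: translate: b→-171 (≡329 mod 500), so (250,329,110)→(250,-171,31)
−g: flip: (250,-171,31)→(31,171,250)
−g: translate: b→-15 (≡171 mod 62), so (31,171,250)→(31,-15,16)
−g: flip: (31,-15,16)→(16,15,31)
−g: reduced (well bottom): (16,15,31) with a≤c, −a<b≤a
flip sign back: reduced form of g is (-16,-15,-31)
reduced forms (-16, -15, -31) vs (-16, -15, -31) ⇒ equivalent

yes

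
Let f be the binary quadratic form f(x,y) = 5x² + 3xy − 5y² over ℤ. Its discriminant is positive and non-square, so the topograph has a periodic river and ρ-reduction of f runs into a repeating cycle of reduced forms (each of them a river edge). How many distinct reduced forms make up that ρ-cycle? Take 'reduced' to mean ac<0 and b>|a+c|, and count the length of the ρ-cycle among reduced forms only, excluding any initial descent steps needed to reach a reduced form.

D = 109, ⌊√D⌋ = 10
river: ρ → (-5,7,3)
river: ρ → (3,5,-7)
river: ρ → (-7,9,1)
river: ρ → (1,9,-7)
river: ρ → (-7,5,3)
river: ρ → (3,7,-5)
river: ρ → (-5,3,5)
river: ρ → (5,7,-3)
river: ρ → (-3,5,7)
river: ρ → (7,9,-1)
river: ρ → (-1,9,7)
river: ρ → (7,5,-3)
river: ρ → (-3,7,5)
river: ρ → (5,3,-5)
ρ-cycle length = 14 (tail of 0 descent steps not counted)

14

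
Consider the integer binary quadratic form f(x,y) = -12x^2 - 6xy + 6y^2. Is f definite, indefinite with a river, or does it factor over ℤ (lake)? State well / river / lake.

D = b²−4ac = (-6)² − 4·(-12)·6 = 324
D = 18² is a perfect square ⇒ form factors over ℤ ⇒ lakes

lake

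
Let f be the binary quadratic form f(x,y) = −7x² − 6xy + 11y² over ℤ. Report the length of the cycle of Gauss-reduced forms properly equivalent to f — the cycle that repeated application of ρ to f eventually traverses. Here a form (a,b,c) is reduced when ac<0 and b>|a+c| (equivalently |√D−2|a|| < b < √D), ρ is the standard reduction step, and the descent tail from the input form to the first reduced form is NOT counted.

D = 344, ⌊√D⌋ = 18
descent: ρ → (11,6,-7)  [lands on river]
river: ρ → (-7,8,10)
river: ρ → (10,12,-5)
river: ρ → (-5,18,1)
river: ρ → (1,18,-5)
river: ρ → (-5,12,10)
river: ρ → (10,8,-7)
river: ρ → (-7,6,11)
river: ρ → (11,16,-2)
river: ρ → (-2,16,11)
ρ-cycle length = 10 (tail of 1 descent step not counted)

10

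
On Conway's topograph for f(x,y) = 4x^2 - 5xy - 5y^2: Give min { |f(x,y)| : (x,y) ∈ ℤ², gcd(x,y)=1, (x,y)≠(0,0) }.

descent: ρ → (-5,5,4)  [lands on river]
river: ρ → (4,3,-6)
river: ρ → (-6,9,1)
river: ρ → (1,9,-6)
river: ρ → (-6,3,4)
river: ρ → (4,5,-5)
closes: descent 1, river 6
min |a| on river = 1

1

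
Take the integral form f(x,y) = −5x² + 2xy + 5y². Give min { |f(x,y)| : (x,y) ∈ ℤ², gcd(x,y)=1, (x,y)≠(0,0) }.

river: ρ → (5,8,-2)
river: ρ → (-2,8,5)
river: ρ → (5,2,-5)
river: ρ → (-5,8,2)
river: ρ → (2,8,-5)
river: ρ → (-5,2,5)
closes: descent 0, river 6
min |a| on river = 2

2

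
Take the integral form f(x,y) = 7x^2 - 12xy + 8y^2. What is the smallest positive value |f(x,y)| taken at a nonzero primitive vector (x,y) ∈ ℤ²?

translate: b→2 (≡-12 mod 14), so (7,-12,8)→(7,2,3)
flip: (7,2,3)→(3,-2,7)
reduced (well bottom): (3,-2,7) with a≤c, −a<b≤a
well minimum = a = 3

3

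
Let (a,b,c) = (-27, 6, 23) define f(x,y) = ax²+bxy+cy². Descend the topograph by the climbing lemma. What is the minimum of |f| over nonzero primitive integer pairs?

river: ρ → (23,40,-10)
river: ρ → (-10,40,23)
river: ρ → (23,6,-27)
river: ρ → (-27,48,2)
river: ρ → (2,48,-27)
river: ρ → (-27,6,23)
closes: descent 0, river 6
min |a| on river = 2

2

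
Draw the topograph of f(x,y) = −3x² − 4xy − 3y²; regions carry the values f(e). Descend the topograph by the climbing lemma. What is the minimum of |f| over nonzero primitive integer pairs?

translate: b→-2 (≡4 mod 6), so (3,4,3)→(3,-2,2)
flip: (3,-2,2)→(2,2,3)
reduced (well bottom): (2,2,3) with a≤c, −a<b≤a
well minimum |f| = |-2| = 2 (negative-definite)

2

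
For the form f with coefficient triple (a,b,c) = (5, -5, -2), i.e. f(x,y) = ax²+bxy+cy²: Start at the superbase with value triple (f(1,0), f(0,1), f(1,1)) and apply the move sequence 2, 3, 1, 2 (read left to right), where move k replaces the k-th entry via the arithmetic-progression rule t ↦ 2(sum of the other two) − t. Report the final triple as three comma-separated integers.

start (5,-2,-2) = (f(1,0),f(0,1),f(1,1))
replace slot 2: 2·(5+(-2)) − (-2) = 8 → (5,8,-2)
replace slot 3: 2·(5+8) − (-2) = 28 → (5,8,28)
replace slot 1: 2·(8+28) − 5 = 67 → (67,8,28)
replace slot 2: 2·(67+28) − 8 = 182 → (67,182,28)

67,182,28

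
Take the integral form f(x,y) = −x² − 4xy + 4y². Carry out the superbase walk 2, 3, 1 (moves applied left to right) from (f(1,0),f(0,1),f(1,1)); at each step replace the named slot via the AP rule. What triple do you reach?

start (-1,4,-1) = (f(1,0),f(0,1),f(1,1))
replace slot 2: 2·((-1)+(-1)) − 4 = -8 → (-1,-8,-1)
replace slot 3: 2·((-1)+(-8)) − (-1) = -17 → (-1,-8,-17)
replace slot 1: 2·((-8)+(-17)) − (-1) = -49 → (-49,-8,-17)

-49,-8,-17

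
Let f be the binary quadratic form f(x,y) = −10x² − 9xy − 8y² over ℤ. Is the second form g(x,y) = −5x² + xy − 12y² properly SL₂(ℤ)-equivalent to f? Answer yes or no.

D₁ = -239, D₂ = -239
f is negative-definite; reduce −f:
−f: flip: (10,9,8)→(8,-9,10)
−f: translate: b→7 (≡-9 mod 16), so (8,-9,10)→(8,7,9)
−f: reduced (well bottom): (8,7,9) with a≤c, −a<b≤a
flip sign back: reduced form of f is (-8,-7,-9)
g is negative-definite; reduce −g:
−g: reduced (well bottom): (5,-1,12) with a≤c, −a<b≤a
flip sign back: reduced form of g is (-5,1,-12)
reduced forms (-8, -7, -9) vs (-5, 1, -12) ⇒ inequivalent

no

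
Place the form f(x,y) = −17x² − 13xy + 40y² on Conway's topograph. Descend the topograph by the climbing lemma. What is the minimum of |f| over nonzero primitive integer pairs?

descent: ρ → (40,13,-17)
descent: ρ → (-17,21,36)  [lands on river]
river: ρ → (36,51,-2)
river: ρ → (-2,53,10)
river: ρ → (10,47,-17)
closes: descent 2, river 4
min |a| on river = 2

2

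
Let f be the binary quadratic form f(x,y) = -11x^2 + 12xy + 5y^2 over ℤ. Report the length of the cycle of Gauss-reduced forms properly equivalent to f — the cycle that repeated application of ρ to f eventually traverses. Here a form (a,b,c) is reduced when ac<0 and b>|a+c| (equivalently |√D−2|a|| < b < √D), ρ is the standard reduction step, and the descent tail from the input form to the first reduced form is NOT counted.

D = 364, ⌊√D⌋ = 19
river: ρ → (5,18,-2)
river: ρ → (-2,18,5)
river: ρ → (5,12,-11)
river: ρ → (-11,10,6)
river: ρ → (6,14,-7)
river: ρ → (-7,14,6)
river: ρ → (6,10,-11)
river: ρ → (-11,12,5)
ρ-cycle length = 8 (tail of 0 descent steps not counted)

8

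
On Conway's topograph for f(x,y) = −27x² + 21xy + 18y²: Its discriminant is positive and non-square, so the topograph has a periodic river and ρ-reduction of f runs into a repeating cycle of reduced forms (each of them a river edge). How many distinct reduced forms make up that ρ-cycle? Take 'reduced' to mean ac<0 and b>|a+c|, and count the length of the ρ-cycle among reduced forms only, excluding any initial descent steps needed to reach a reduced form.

D = 2385, ⌊√D⌋ = 48
river: ρ → (18,15,-30)
river: ρ → (-30,45,3)
river: ρ → (3,45,-30)
river: ρ → (-30,15,18)
river: ρ → (18,21,-27)
river: ρ → (-27,33,12)
river: ρ → (12,39,-18)
river: ρ → (-18,33,18)
river: ρ → (18,39,-12)
river: ρ → (-12,33,27)
river: ρ → (27,21,-18)
river: ρ → (-18,15,30)
river: ρ → (30,45,-3)
river: ρ → (-3,45,30)
river: ρ → (30,15,-18)
river: ρ → (-18,21,27)
river: ρ → (27,33,-12)
river: ρ → (-12,39,18)
river: ρ → (18,33,-18)
river: ρ → (-18,39,12)
river: ρ → (12,33,-27)
river: ρ → (-27,21,18)
ρ-cycle length = 22 (tail of 0 descent steps not counted)

22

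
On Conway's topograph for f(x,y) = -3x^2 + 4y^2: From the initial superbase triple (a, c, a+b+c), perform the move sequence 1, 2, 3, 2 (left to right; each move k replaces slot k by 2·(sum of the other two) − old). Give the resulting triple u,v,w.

start (-3,4,1) = (f(1,0),f(0,1),f(1,1))
replace slot 1: 2·(4+1) − (-3) = 13 → (13,4,1)
replace slot 2: 2·(13+1) − 4 = 24 → (13,24,1)
replace slot 3: 2·(13+24) − 1 = 73 → (13,24,73)
replace slot 2: 2·(13+73) − 24 = 148 → (13,148,73)

13,148,73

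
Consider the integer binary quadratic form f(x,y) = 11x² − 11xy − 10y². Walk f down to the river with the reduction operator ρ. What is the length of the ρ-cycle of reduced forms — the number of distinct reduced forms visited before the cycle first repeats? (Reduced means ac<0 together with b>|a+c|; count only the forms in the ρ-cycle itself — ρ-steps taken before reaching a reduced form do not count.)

D = 561, ⌊√D⌋ = 23
descent: ρ → (-10,11,11)  [lands on river]
river: ρ → (11,11,-10)
river: ρ → (-10,9,12)
river: ρ → (12,15,-7)
river: ρ → (-7,13,14)
river: ρ → (14,15,-6)
river: ρ → (-6,21,5)
river: ρ → (5,19,-10)
river: ρ → (-10,21,3)
river: ρ → (3,21,-10)
river: ρ → (-10,19,5)
river: ρ → (5,21,-6)
river: ρ → (-6,15,14)
river: ρ → (14,13,-7)
river: ρ → (-7,15,12)
river: ρ → (12,9,-10)
ρ-cycle length = 16 (tail of 1 descent step not counted)

16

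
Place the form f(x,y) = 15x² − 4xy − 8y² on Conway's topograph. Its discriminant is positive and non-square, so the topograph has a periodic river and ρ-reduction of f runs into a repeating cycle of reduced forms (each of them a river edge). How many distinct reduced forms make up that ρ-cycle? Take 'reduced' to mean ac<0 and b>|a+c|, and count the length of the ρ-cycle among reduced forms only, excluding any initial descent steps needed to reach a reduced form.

D = 496, ⌊√D⌋ = 22
descent: ρ → (-8,20,3)  [lands on river]
river: ρ → (3,22,-1)
river: ρ → (-1,22,3)
river: ρ → (3,20,-8)
river: ρ → (-8,12,11)
river: ρ → (11,10,-9)
river: ρ → (-9,8,12)
river: ρ → (12,16,-5)
river: ρ → (-5,14,15)
river: ρ → (15,16,-4)
river: ρ → (-4,16,15)
river: ρ → (15,14,-5)
river: ρ → (-5,16,12)
river: ρ → (12,8,-9)
river: ρ → (-9,10,11)
river: ρ → (11,12,-8)
ρ-cycle length = 16 (tail of 1 descent step not counted)

16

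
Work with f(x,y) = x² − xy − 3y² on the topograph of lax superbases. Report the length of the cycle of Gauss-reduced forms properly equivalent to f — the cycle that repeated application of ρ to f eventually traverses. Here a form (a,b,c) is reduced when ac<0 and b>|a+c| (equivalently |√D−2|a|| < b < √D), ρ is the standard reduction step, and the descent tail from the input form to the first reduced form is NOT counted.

D = 13, ⌊√D⌋ = 3
descent: ρ → (-3,1,1)
descent: ρ → (1,3,-1)  [lands on river]
river: ρ → (-1,3,1)
ρ-cycle length = 2 (tail of 2 descent steps not counted)

2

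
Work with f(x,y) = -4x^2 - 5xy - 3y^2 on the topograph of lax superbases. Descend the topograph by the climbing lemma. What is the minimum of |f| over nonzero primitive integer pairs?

translate: b→-3 (≡5 mod 8), so (4,5,3)→(4,-3,2)
flip: (4,-3,2)→(2,3,4)
translate: b→-1 (≡3 mod 4), so (2,3,4)→(2,-1,3)
reduced (well bottom): (2,-1,3) with a≤c, −a<b≤a
well minimum |f| = |-2| = 2 (negative-definite)

2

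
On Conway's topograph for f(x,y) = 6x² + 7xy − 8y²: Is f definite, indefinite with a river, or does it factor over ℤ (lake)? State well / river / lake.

D = b²−4ac = 7² − 4·6·(-8) = 241
D > 0 non-square ⇒ indefinite ⇒ periodic river

river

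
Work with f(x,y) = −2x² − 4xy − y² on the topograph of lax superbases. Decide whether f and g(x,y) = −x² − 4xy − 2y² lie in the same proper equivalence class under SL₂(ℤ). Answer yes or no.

D₁ = 8, D₂ = 8
river cycle of f (length 2): (-1, 2, 1), (1, 2, -1)
river cycle of g (length 2): (1, 2, -1), (-1, 2, 1)
cycles coincide ⇒ equivalent

yes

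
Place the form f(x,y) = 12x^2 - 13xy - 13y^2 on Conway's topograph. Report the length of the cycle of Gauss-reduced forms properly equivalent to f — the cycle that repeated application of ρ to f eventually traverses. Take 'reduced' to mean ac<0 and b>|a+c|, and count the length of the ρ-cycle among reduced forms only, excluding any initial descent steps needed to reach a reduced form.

D = 793, ⌊√D⌋ = 28
descent: ρ → (-13,13,12)  [lands on river]
river: ρ → (12,11,-14)
river: ρ → (-14,17,9)
river: ρ → (9,19,-12)
river: ρ → (-12,5,16)
river: ρ → (16,27,-1)
river: ρ → (-1,27,16)
river: ρ → (16,5,-12)
river: ρ → (-12,19,9)
river: ρ → (9,17,-14)
river: ρ → (-14,11,12)
river: ρ → (12,13,-13)
ρ-cycle length = 12 (tail of 1 descent step not counted)

12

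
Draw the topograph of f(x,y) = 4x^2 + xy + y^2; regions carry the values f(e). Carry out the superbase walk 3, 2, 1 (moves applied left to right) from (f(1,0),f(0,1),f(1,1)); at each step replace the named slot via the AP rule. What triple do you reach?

start (4,1,6) = (f(1,0),f(0,1),f(1,1))
replace slot 3: 2·(4+1) − 6 = 4 → (4,1,4)
replace slot 2: 2·(4+4) − 1 = 15 → (4,15,4)
replace slot 1: 2·(15+4) − 4 = 34 → (34,15,4)

34,15,4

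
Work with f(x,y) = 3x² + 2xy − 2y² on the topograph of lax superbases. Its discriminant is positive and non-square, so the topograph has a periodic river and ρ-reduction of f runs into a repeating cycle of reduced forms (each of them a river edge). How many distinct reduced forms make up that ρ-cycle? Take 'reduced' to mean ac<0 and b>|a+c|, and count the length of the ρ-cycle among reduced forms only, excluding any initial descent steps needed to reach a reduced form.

D = 28, ⌊√D⌋ = 5
river: ρ → (-2,2,3)
river: ρ → (3,4,-1)
river: ρ → (-1,4,3)
river: ρ → (3,2,-2)
ρ-cycle length = 4 (tail of 0 descent steps not counted)

4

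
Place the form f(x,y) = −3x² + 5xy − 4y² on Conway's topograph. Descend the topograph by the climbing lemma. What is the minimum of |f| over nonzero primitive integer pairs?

translate: b→1 (≡-5 mod 6), so (3,-5,4)→(3,1,2)
flip: (3,1,2)→(2,-1,3)
reduced (well bottom): (2,-1,3) with a≤c, −a<b≤a
well minimum |f| = |-2| = 2 (negative-definite)

2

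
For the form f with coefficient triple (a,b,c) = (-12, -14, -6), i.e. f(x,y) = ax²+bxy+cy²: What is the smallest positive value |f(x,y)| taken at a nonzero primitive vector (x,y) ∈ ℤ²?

translate: b→-10 (≡14 mod 24), so (12,14,6)→(12,-10,4)
flip: (12,-10,4)→(4,10,12)
translate: b→2 (≡10 mod 8), so (4,10,12)→(4,2,6)
reduced (well bottom): (4,2,6) with a≤c, −a<b≤a
well minimum |f| = |-4| = 4 (negative-definite)

4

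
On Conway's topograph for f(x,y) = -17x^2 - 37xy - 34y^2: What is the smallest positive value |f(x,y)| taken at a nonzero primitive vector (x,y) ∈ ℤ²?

translate: b→3 (≡37 mod 34), so (17,37,34)→(17,3,14)
flip: (17,3,14)→(14,-3,17)
reduced (well bottom): (14,-3,17) with a≤c, −a<b≤a
well minimum |f| = |-14| = 14 (negative-definite)

14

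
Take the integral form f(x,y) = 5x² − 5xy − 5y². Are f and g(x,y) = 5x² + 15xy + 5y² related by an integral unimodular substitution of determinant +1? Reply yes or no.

D₁ = 125, D₂ = 125
river cycle of f (length 2): (-5, 5, 5), (5, 5, -5)
river cycle of g (length 2): (5, 5, -5), (-5, 5, 5)
cycles coincide ⇒ equivalent

yes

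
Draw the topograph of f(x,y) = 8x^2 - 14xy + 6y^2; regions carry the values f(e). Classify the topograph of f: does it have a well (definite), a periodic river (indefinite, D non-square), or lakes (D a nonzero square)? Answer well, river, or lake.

D = b²−4ac = (-14)² − 4·8·6 = 4
D = 2² is a perfect square ⇒ form factors over ℤ ⇒ lakes

lake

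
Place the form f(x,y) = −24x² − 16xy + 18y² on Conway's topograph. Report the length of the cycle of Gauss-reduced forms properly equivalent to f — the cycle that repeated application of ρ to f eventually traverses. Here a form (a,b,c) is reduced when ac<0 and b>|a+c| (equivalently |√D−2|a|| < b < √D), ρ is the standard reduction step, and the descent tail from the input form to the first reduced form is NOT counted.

D = 1984, ⌊√D⌋ = 44
descent: ρ → (18,16,-24)  [lands on river]
river: ρ → (-24,32,10)
river: ρ → (10,28,-30)
river: ρ → (-30,32,8)
river: ρ → (8,32,-30)
river: ρ → (-30,28,10)
river: ρ → (10,32,-24)
river: ρ → (-24,16,18)
river: ρ → (18,20,-22)
river: ρ → (-22,24,16)
river: ρ → (16,40,-6)
river: ρ → (-6,44,2)
river: ρ → (2,44,-6)
river: ρ → (-6,40,16)
river: ρ → (16,24,-22)
river: ρ → (-22,20,18)
ρ-cycle length = 16 (tail of 1 descent step not counted)

16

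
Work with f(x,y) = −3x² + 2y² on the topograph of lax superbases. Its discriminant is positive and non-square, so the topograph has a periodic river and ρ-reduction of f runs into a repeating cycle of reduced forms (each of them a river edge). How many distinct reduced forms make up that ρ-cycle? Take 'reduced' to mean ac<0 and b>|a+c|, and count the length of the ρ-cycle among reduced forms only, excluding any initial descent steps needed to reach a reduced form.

D = 24, ⌊√D⌋ = 4
descent: ρ → (2,4,-1)  [lands on river]
river: ρ → (-1,4,2)
ρ-cycle length = 2 (tail of 1 descent step not counted)

2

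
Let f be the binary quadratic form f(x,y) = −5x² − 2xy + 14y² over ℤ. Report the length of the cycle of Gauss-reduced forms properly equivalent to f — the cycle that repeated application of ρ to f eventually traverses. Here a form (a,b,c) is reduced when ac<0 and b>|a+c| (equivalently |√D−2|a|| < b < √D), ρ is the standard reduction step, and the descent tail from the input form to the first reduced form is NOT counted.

D = 284, ⌊√D⌋ = 16
descent: ρ → (14,2,-5)
descent: ρ → (-5,8,11)  [lands on river]
river: ρ → (11,14,-2)
river: ρ → (-2,14,11)
river: ρ → (11,8,-5)
river: ρ → (-5,12,7)
river: ρ → (7,16,-1)
river: ρ → (-1,16,7)
river: ρ → (7,12,-5)
ρ-cycle length = 8 (tail of 2 descent steps not counted)

8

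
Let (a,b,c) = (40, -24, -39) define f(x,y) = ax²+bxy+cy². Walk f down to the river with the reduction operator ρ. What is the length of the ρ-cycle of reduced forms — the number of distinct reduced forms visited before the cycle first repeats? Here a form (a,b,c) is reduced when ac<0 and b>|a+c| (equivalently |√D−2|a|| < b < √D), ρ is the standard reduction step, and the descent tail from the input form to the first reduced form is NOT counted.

D = 6816, ⌊√D⌋ = 82
descent: ρ → (-39,24,40)  [lands on river]
river: ρ → (40,56,-23)
river: ρ → (-23,82,1)
river: ρ → (1,82,-23)
river: ρ → (-23,56,40)
river: ρ → (40,24,-39)
river: ρ → (-39,54,25)
river: ρ → (25,46,-47)
river: ρ → (-47,48,24)
river: ρ → (24,48,-47)
river: ρ → (-47,46,25)
river: ρ → (25,54,-39)
ρ-cycle length = 12 (tail of 1 descent step not counted)

12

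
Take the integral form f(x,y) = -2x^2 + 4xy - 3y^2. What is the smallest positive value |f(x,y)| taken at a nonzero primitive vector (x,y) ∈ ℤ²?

translate: b→0 (≡-4 mod 4), so (2,-4,3)→(2,0,1)
flip: (2,0,1)→(1,0,2)
reduced (well bottom): (1,0,2) with a≤c, −a<b≤a
well minimum |f| = |-1| = 1 (negative-definite)

1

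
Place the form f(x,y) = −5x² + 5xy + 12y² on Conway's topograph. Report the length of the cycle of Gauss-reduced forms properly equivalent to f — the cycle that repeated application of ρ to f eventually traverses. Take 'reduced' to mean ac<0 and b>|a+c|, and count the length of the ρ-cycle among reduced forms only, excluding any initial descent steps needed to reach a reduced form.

D = 265, ⌊√D⌋ = 16
descent: ρ → (12,-5,-5)
descent: ρ → (-5,15,2)  [lands on river]
river: ρ → (2,13,-12)
river: ρ → (-12,11,3)
river: ρ → (3,13,-8)
river: ρ → (-8,3,8)
river: ρ → (8,13,-3)
river: ρ → (-3,11,12)
river: ρ → (12,13,-2)
river: ρ → (-2,15,5)
river: ρ → (5,15,-2)
river: ρ → (-2,13,12)
river: ρ → (12,11,-3)
river: ρ → (-3,13,8)
river: ρ → (8,3,-8)
river: ρ → (-8,13,3)
river: ρ → (3,11,-12)
river: ρ → (-12,13,2)
river: ρ → (2,15,-5)
ρ-cycle length = 18 (tail of 2 descent steps not counted)

18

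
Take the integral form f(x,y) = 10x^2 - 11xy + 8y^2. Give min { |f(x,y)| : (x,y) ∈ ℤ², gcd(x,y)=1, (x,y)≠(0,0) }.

translate: b→9 (≡-11 mod 20), so (10,-11,8)→(10,9,7)
flip: (10,9,7)→(7,-9,10)
translate: b→5 (≡-9 mod 14), so (7,-9,10)→(7,5,8)
reduced (well bottom): (7,5,8) with a≤c, −a<b≤a
well minimum = a = 7

7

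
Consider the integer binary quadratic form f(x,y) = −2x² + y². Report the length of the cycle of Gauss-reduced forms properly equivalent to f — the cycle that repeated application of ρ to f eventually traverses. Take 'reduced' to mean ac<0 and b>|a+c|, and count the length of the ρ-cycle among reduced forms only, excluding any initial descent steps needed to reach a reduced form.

D = 8, ⌊√D⌋ = 2
descent: ρ → (1,2,-1)  [lands on river]
river: ρ → (-1,2,1)
ρ-cycle length = 2 (tail of 1 descent step not counted)

2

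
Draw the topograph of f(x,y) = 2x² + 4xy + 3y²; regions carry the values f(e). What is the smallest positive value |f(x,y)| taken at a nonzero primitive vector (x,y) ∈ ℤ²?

translate: b→0 (≡4 mod 4), so (2,4,3)→(2,0,1)
flip: (2,0,1)→(1,0,2)
reduced (well bottom): (1,0,2) with a≤c, −a<b≤a
well minimum = a = 1

1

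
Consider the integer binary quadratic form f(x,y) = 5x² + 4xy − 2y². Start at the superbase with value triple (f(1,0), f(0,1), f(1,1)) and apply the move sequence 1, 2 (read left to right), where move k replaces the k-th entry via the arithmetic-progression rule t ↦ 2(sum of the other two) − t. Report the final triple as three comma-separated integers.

start (5,-2,7) = (f(1,0),f(0,1),f(1,1))
replace slot 1: 2·((-2)+7) − 5 = 5 → (5,-2,7)
replace slot 2: 2·(5+7) − (-2) = 26 → (5,26,7)

5,26,7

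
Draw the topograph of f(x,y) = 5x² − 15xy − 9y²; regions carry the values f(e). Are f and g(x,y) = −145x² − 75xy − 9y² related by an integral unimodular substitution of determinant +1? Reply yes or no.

D₁ = 405, D₂ = 405
river cycle of f (length 6): (-9, 15, 5), (5, 15, -9), (-9, 3, 11), (11, 19, -1), (-1, 19, 11), (11, 3, -9)
river cycle of g (length 6): (-9, 3, 11), (11, 19, -1), (-1, 19, 11), (11, 3, -9), (-9, 15, 5), (5, 15, -9)
cycles coincide ⇒ equivalent

yes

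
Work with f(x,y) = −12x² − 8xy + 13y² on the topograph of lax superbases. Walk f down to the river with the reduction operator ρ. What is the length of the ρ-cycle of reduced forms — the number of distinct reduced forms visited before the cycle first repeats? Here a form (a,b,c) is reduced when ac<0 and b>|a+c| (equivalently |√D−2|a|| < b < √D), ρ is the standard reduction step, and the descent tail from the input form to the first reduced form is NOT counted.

D = 688, ⌊√D⌋ = 26
descent: ρ → (13,8,-12)  [lands on river]
river: ρ → (-12,16,9)
river: ρ → (9,20,-8)
river: ρ → (-8,12,17)
river: ρ → (17,22,-3)
river: ρ → (-3,26,1)
river: ρ → (1,26,-3)
river: ρ → (-3,22,17)
river: ρ → (17,12,-8)
river: ρ → (-8,20,9)
river: ρ → (9,16,-12)
river: ρ → (-12,8,13)
river: ρ → (13,18,-7)
river: ρ → (-7,24,4)
river: ρ → (4,24,-7)
river: ρ → (-7,18,13)
ρ-cycle length = 16 (tail of 1 descent step not counted)

16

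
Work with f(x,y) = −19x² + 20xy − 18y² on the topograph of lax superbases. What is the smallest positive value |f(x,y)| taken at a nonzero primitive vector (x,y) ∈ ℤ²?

translate: b→18 (≡-20 mod 38), so (19,-20,18)→(19,18,17)
flip: (19,18,17)→(17,-18,19)
translate: b→16 (≡-18 mod 34), so (17,-18,19)→(17,16,18)
reduced (well bottom): (17,16,18) with a≤c, −a<b≤a
well minimum |f| = |-17| = 17 (negative-definite)

17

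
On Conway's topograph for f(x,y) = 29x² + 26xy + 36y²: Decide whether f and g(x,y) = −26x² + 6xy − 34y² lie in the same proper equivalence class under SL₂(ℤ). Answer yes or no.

D₁ = -3500, D₂ = -3500
f: reduced (well bottom): (29,26,36) with a≤c, −a<b≤a
g is negative-definite; reduce −g:
−g: reduced (well bottom): (26,-6,34) with a≤c, −a<b≤a
flip sign back: reduced form of g is (-26,6,-34)
reduced forms (29, 26, 36) vs (-26, 6, -34) ⇒ inequivalent

no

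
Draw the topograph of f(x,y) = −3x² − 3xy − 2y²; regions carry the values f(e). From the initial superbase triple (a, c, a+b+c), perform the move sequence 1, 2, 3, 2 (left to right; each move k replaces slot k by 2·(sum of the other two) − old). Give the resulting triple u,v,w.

start (-3,-2,-8) = (f(1,0),f(0,1),f(1,1))
replace slot 1: 2·((-2)+(-8)) − (-3) = -17 → (-17,-2,-8)
replace slot 2: 2·((-17)+(-8)) − (-2) = -48 → (-17,-48,-8)
replace slot 3: 2·((-17)+(-48)) − (-8) = -122 → (-17,-48,-122)
replace slot 2: 2·((-17)+(-122)) − (-48) = -230 → (-17,-230,-122)

-17,-230,-122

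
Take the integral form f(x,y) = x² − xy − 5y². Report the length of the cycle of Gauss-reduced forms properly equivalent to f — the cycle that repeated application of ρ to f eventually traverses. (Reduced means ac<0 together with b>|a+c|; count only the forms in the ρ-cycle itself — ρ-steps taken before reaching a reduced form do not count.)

D = 21, ⌊√D⌋ = 4
descent: ρ → (-5,1,1)
descent: ρ → (1,3,-3)  [lands on river]
river: ρ → (-3,3,1)
ρ-cycle length = 2 (tail of 2 descent steps not counted)

2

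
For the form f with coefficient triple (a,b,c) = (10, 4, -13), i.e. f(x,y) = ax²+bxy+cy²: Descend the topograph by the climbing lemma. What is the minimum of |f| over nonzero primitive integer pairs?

river: ρ → (-13,22,1)
river: ρ → (1,22,-13)
river: ρ → (-13,4,10)
river: ρ → (10,16,-7)
river: ρ → (-7,12,14)
river: ρ → (14,16,-5)
river: ρ → (-5,14,17)
river: ρ → (17,20,-2)
river: ρ → (-2,20,17)
river: ρ → (17,14,-5)
river: ρ → (-5,16,14)
river: ρ → (14,12,-7)
river: ρ → (-7,16,10)
river: ρ → (10,4,-13)
closes: descent 0, river 14
min |a| on river = 1

1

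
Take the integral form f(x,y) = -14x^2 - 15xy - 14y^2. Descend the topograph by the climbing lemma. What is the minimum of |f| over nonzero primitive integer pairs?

translate: b→-13 (≡15 mod 28), so (14,15,14)→(14,-13,13)
flip: (14,-13,13)→(13,13,14)
reduced (well bottom): (13,13,14) with a≤c, −a<b≤a
well minimum |f| = |-13| = 13 (negative-definite)

13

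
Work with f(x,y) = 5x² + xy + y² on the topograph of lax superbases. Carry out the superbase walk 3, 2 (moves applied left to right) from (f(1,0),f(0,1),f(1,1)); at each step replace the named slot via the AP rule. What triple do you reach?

start (5,1,7) = (f(1,0),f(0,1),f(1,1))
replace slot 3: 2·(5+1) − 7 = 5 → (5,1,5)
replace slot 2: 2·(5+5) − 1 = 19 → (5,19,5)

5,19,5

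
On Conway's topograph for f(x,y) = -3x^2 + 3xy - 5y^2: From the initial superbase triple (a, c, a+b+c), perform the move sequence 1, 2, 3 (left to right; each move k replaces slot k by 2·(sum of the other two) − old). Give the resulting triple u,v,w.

start (-3,-5,-5) = (f(1,0),f(0,1),f(1,1))
replace slot 1: 2·((-5)+(-5)) − (-3) = -17 → (-17,-5,-5)
replace slot 2: 2·((-17)+(-5)) − (-5) = -39 → (-17,-39,-5)
replace slot 3: 2·((-17)+(-39)) − (-5) = -107 → (-17,-39,-107)

-17,-39,-107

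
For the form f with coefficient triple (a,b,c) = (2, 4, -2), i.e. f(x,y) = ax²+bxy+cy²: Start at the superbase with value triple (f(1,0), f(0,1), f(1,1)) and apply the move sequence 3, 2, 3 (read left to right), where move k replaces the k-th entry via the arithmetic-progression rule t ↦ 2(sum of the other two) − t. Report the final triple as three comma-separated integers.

start (2,-2,4) = (f(1,0),f(0,1),f(1,1))
replace slot 3: 2·(2+(-2)) − 4 = -4 → (2,-2,-4)
replace slot 2: 2·(2+(-4)) − (-2) = -2 → (2,-2,-4)
replace slot 3: 2·(2+(-2)) − (-4) = 4 → (2,-2,4)

2,-2,4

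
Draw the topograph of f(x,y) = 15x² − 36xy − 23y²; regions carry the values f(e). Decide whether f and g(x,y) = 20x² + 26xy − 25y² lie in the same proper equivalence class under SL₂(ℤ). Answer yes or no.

D₁ = 2676, D₂ = 2676
river cycle of f (length 38): (-23, 36, 15), (15, 24, -35), (-35, 46, 4), (4, 50, -11), (-11, 38, 28), (28, 18, -21), (-21, 24, 25), (25, 26, -20), (-20, 14, 31), (31, 48, -3), … (28 more)
river cycle of g (length 38): (-25, 24, 21), (21, 18, -28), (-28, 38, 11), (11, 50, -4), (-4, 46, 35), (35, 24, -15), (-15, 36, 23), (23, 10, -28), (-28, 46, 5), (5, 44, -37), … (28 more)
cycles differ ⇒ inequivalent

no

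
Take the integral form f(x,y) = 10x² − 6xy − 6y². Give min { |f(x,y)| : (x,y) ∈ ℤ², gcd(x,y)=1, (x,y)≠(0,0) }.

descent: ρ → (-6,6,10)  [lands on river]
river: ρ → (10,14,-2)
river: ρ → (-2,14,10)
river: ρ → (10,6,-6)
closes: descent 1, river 4
min |a| on river = 2

2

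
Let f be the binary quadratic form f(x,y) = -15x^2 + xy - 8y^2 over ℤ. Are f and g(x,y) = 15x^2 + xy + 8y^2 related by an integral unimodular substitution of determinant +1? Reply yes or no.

D₁ = -479, D₂ = -479
f is negative-definite; reduce −f:
−f: flip: (15,-1,8)→(8,1,15)
−f: reduced (well bottom): (8,1,15) with a≤c, −a<b≤a
flip sign back: reduced form of f is (-8,-1,-15)
g: flip: (15,1,8)→(8,-1,15)
g: reduced (well bottom): (8,-1,15) with a≤c, −a<b≤a
reduced forms (-8, -1, -15) vs (8, -1, 15) ⇒ inequivalent

no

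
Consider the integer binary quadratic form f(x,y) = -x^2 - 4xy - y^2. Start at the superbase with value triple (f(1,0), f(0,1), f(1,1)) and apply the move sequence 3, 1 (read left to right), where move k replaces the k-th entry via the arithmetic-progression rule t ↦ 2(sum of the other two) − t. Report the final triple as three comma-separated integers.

start (-1,-1,-6) = (f(1,0),f(0,1),f(1,1))
replace slot 3: 2·((-1)+(-1)) − (-6) = 2 → (-1,-1,2)
replace slot 1: 2·((-1)+2) − (-1) = 3 → (3,-1,2)

3,-1,2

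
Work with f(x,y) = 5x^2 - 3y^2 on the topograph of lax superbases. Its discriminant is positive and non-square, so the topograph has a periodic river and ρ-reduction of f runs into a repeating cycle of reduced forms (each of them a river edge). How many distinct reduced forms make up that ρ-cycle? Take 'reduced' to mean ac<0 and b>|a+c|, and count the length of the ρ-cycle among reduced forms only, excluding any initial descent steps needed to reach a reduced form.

D = 60, ⌊√D⌋ = 7
descent: ρ → (-3,6,2)  [lands on river]
river: ρ → (2,6,-3)
ρ-cycle length = 2 (tail of 1 descent step not counted)

2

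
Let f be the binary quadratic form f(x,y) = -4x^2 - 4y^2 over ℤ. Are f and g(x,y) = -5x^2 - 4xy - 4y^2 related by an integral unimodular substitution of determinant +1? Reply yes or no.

D₁ = -64, D₂ = -64
f is negative-definite; reduce −f:
−f: reduced (well bottom): (4,0,4) with a≤c, −a<b≤a
flip sign back: reduced form of f is (-4,0,-4)
g is negative-definite; reduce −g:
−g: flip: (5,4,4)→(4,-4,5)
−g: translate: b→4 (≡-4 mod 8), so (4,-4,5)→(4,4,5)
−g: reduced (well bottom): (4,4,5) with a≤c, −a<b≤a
flip sign back: reduced form of g is (-4,-4,-5)
reduced forms (-4, 0, -4) vs (-4, -4, -5) ⇒ inequivalent

no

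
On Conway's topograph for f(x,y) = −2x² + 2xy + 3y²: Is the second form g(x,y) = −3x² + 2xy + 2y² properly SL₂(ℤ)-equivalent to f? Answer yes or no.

D₁ = 28, D₂ = 28
river cycle of f (length 4): (3, 4, -1), (-1, 4, 3), (3, 2, -2), (-2, 2, 3)
river cycle of g (length 4): (2, 2, -3), (-3, 4, 1), (1, 4, -3), (-3, 2, 2)
cycles differ ⇒ inequivalent

no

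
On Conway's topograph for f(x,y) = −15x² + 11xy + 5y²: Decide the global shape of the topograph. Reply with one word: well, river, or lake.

D = b²−4ac = 11² − 4·(-15)·5 = 421
D > 0 non-square ⇒ indefinite ⇒ periodic river

river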